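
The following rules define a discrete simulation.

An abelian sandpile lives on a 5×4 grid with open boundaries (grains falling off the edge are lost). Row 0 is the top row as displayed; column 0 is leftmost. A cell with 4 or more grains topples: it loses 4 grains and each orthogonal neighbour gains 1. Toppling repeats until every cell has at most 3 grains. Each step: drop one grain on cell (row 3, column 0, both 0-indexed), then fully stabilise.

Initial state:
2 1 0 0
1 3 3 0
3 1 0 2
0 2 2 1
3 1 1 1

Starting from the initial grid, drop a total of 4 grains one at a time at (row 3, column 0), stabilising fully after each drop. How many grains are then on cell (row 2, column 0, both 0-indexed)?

0

gen 0: 2 1 0 0
1 3 3 0
3 1 0 2
0 2 2 1
3 1 1 1
gen 1: 2 1 0 0
1 3 3 0
3 1 0 2
1 2 2 1
3 1 1 1
gen 2: 2 1 0 0
1 3 3 0
3 1 0 2
2 2 2 1
3 1 1 1
gen 3: 2 1 0 0
1 3 3 0
3 1 0 2
3 2 2 1
3 1 1 1
gen 4: 2 1 0 0
2 3 3 0
0 2 0 2
2 3 2 1
0 2 1 1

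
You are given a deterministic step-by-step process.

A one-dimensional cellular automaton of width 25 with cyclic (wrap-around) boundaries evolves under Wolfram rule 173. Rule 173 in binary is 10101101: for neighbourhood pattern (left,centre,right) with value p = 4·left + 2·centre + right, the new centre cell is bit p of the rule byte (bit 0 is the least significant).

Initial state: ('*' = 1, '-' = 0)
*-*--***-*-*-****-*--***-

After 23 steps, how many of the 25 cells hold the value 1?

[0] *-*--***-*-*-****-*--***-
[1] ***--**-********-**--**-*
[2] **---*-********-**---*-**
[3] *--*-*********-**--*-****
[4] ---**********-**---******
[5] -*-*********-**--*-*****-
[6] -**********-**---******--
[7] -*********-**--*-*****--*
[8] *********-**---******---*
[9] ********-**--*-*****--*-*
[10] *******-**---******---***
[11] ******-**--*-*****--*-***
[12] *****-**---******---*****
[13] ****-**--*-*****--*-*****
[14] ***-**---******---*******
[15] **-**--*-*****--*-*******
[16] *-**---******---*********
[17] -**--*-*****--*-*********
[18] **---******---**********-
[19] *--*-*****--*-*********-*
[20] ---******---**********-**
[21] -*-*****--*-*********-**-
[22] -******---**********-**--
[23] -*****--*-*********-**--*

18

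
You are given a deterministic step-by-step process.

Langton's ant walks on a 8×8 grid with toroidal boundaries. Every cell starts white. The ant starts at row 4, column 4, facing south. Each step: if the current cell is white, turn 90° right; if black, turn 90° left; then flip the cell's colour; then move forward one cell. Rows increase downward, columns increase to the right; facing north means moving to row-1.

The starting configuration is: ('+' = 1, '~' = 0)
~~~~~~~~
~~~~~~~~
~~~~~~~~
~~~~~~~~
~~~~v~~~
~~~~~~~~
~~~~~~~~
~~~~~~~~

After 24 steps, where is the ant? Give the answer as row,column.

k=0  ~~~~~~~~
~~~~~~~~
~~~~~~~~
~~~~~~~~
~~~~v~~~
~~~~~~~~
~~~~~~~~
~~~~~~~~
k=1  ~~~~~~~~
~~~~~~~~
~~~~~~~~
~~~~~~~~
~~~<+~~~
~~~~~~~~
~~~~~~~~
~~~~~~~~
k=2  ~~~~~~~~
~~~~~~~~
~~~~~~~~
~~~^~~~~
~~~++~~~
~~~~~~~~
~~~~~~~~
~~~~~~~~
k=3  ~~~~~~~~
~~~~~~~~
~~~~~~~~
~~~+>~~~
~~~++~~~
~~~~~~~~
~~~~~~~~
~~~~~~~~
k=4  ~~~~~~~~
~~~~~~~~
~~~~~~~~
~~~++~~~
~~~+v~~~
~~~~~~~~
~~~~~~~~
~~~~~~~~
k=5  ~~~~~~~~
~~~~~~~~
~~~~~~~~
~~~++~~~
~~~+~>~~
~~~~~~~~
~~~~~~~~
~~~~~~~~
k=6  ~~~~~~~~
~~~~~~~~
~~~~~~~~
~~~++~~~
~~~+~+~~
~~~~~v~~
~~~~~~~~
~~~~~~~~
k=7  ~~~~~~~~
~~~~~~~~
~~~~~~~~
~~~++~~~
~~~+~+~~
~~~~<+~~
~~~~~~~~
~~~~~~~~
k=8  ~~~~~~~~
~~~~~~~~
~~~~~~~~
~~~++~~~
~~~+^+~~
~~~~++~~
~~~~~~~~
~~~~~~~~
k=9  ~~~~~~~~
~~~~~~~~
~~~~~~~~
~~~++~~~
~~~++>~~
~~~~++~~
~~~~~~~~
~~~~~~~~
k=10  ~~~~~~~~
~~~~~~~~
~~~~~~~~
~~~++^~~
~~~++~~~
~~~~++~~
~~~~~~~~
~~~~~~~~
k=11  ~~~~~~~~
~~~~~~~~
~~~~~~~~
~~~+++>~
~~~++~~~
~~~~++~~
~~~~~~~~
~~~~~~~~
k=12  ~~~~~~~~
~~~~~~~~
~~~~~~~~
~~~++++~
~~~++~v~
~~~~++~~
~~~~~~~~
~~~~~~~~
k=13  ~~~~~~~~
~~~~~~~~
~~~~~~~~
~~~++++~
~~~++<+~
~~~~++~~
~~~~~~~~
~~~~~~~~
k=14  ~~~~~~~~
~~~~~~~~
~~~~~~~~
~~~++^+~
~~~++++~
~~~~++~~
~~~~~~~~
~~~~~~~~
k=15  ~~~~~~~~
~~~~~~~~
~~~~~~~~
~~~+<~+~
~~~++++~
~~~~++~~
~~~~~~~~
~~~~~~~~
k=16  ~~~~~~~~
~~~~~~~~
~~~~~~~~
~~~+~~+~
~~~+v++~
~~~~++~~
~~~~~~~~
~~~~~~~~
k=17  ~~~~~~~~
~~~~~~~~
~~~~~~~~
~~~+~~+~
~~~+~>+~
~~~~++~~
~~~~~~~~
~~~~~~~~
k=18  ~~~~~~~~
~~~~~~~~
~~~~~~~~
~~~+~^+~
~~~+~~+~
~~~~++~~
~~~~~~~~
~~~~~~~~
k=19  ~~~~~~~~
~~~~~~~~
~~~~~~~~
~~~+~+>~
~~~+~~+~
~~~~++~~
~~~~~~~~
~~~~~~~~
k=20  ~~~~~~~~
~~~~~~~~
~~~~~~^~
~~~+~+~~
~~~+~~+~
~~~~++~~
~~~~~~~~
~~~~~~~~
k=21  ~~~~~~~~
~~~~~~~~
~~~~~~+>
~~~+~+~~
~~~+~~+~
~~~~++~~
~~~~~~~~
~~~~~~~~
k=22  ~~~~~~~~
~~~~~~~~
~~~~~~++
~~~+~+~v
~~~+~~+~
~~~~++~~
~~~~~~~~
~~~~~~~~
k=23  ~~~~~~~~
~~~~~~~~
~~~~~~++
~~~+~+<+
~~~+~~+~
~~~~++~~
~~~~~~~~
~~~~~~~~
k=24  ~~~~~~~~
~~~~~~~~
~~~~~~^+
~~~+~+++
~~~+~~+~
~~~~++~~
~~~~~~~~
~~~~~~~~

2,6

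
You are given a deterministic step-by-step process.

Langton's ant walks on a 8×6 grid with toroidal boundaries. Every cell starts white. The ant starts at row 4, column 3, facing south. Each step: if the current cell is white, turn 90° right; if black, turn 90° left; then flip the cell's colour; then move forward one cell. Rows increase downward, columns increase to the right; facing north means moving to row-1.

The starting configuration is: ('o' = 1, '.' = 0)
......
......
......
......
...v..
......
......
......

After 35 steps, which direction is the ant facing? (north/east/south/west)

k=0  ......
......
......
......
...v..
......
......
......
k=1  ......
......
......
......
..<o..
......
......
......
k=2  ......
......
......
..^...
..oo..
......
......
......
k=3  ......
......
......
..o>..
..oo..
......
......
......
k=4  ......
......
......
..oo..
..ov..
......
......
......
k=5  ......
......
......
..oo..
..o.>.
......
......
......
k=6  ......
......
......
..oo..
..o.o.
....v.
......
......
k=7  ......
......
......
..oo..
..o.o.
...<o.
......
......
k=8  ......
......
......
..oo..
..o^o.
...oo.
......
......
k=9  ......
......
......
..oo..
..oo>.
...oo.
......
......
k=10  ......
......
......
..oo^.
..oo..
...oo.
......
......
k=11  ......
......
......
..ooo>
..oo..
...oo.
......
......
k=12  ......
......
......
..oooo
..oo.v
...oo.
......
......
k=13  ......
......
......
..oooo
..oo<o
...oo.
......
......
k=14  ......
......
......
..oo^o
..oooo
...oo.
......
......
k=15  ......
......
......
..o<.o
..oooo
...oo.
......
......
k=16  ......
......
......
..o..o
..ovoo
...oo.
......
......
k=17  ......
......
......
..o..o
..o.>o
...oo.
......
......
k=18  ......
......
......
..o.^o
..o..o
...oo.
......
......
k=19  ......
......
......
..o.o>
..o..o
...oo.
......
......
k=20  ......
......
.....^
..o.o.
..o..o
...oo.
......
......
k=21  ......
......
>....o
..o.o.
..o..o
...oo.
......
......
k=22  ......
......
o....o
v.o.o.
..o..o
...oo.
......
......
k=23  ......
......
o....o
o.o.o<
..o..o
...oo.
......
......
k=24  ......
......
o....^
o.o.oo
..o..o
...oo.
......
......
k=25  ......
......
o...<.
o.o.oo
..o..o
...oo.
......
......
k=26  ......
....^.
o...o.
o.o.oo
..o..o
...oo.
......
......
k=27  ......
....o>
o...o.
o.o.oo
..o..o
...oo.
......
......
k=28  ......
....oo
o...ov
o.o.oo
..o..o
...oo.
......
......
k=29  ......
....oo
o...<o
o.o.oo
..o..o
...oo.
......
......
k=30  ......
....oo
o....o
o.o.vo
..o..o
...oo.
......
......
k=31  ......
....oo
o....o
o.o..>
..o..o
...oo.
......
......
k=32  ......
....oo
o....^
o.o...
..o..o
...oo.
......
......
k=33  ......
....oo
o...<.
o.o...
..o..o
...oo.
......
......
k=34  ......
....^o
o...o.
o.o...
..o..o
...oo.
......
......
k=35  ......
...<.o
o...o.
o.o...
..o..o
...oo.
......
......

west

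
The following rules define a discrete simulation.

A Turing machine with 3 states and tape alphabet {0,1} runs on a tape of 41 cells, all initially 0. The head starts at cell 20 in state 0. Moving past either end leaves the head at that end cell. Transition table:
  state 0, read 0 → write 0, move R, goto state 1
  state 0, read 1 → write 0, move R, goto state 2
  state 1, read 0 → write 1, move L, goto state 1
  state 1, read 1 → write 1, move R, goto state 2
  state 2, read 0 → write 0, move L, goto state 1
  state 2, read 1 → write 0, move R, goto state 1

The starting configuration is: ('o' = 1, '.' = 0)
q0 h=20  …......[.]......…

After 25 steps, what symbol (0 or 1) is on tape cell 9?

0) q0 h=20  …......[.]......…
1) q1 h=21  …......[.]......…
2) q1 h=20  …......[.]o.....…
3) q1 h=19  …......[.]oo....…
4) q1 h=18  …......[.]ooo...…
5) q1 h=17  …......[.]oooo..…
6) q1 h=16  …......[.]ooooo.…
7) q1 h=15  …......[.]oooooo…
8) q1 h=14  …......[.]oooooo…
9) q1 h=13  …......[.]oooooo…
10) q1 h=12  …......[.]oooooo…
11) q1 h=11  …......[.]oooooo…
12) q1 h=10  …......[.]oooooo…
13) q1 h= 9  …......[.]oooooo…
14) q1 h= 8  …......[.]oooooo…
15) q1 h= 7  …......[.]oooooo…
16) q1 h= 6  |......[.]oooooo…
17) q1 h= 5  |.....[.]oooooo…
18) q1 h= 4  |....[.]oooooo…
19) q1 h= 3  |...[.]oooooo…
20) q1 h= 2  |..[.]oooooo…
21) q1 h= 1  |.[.]oooooo…
22) q1 h= 0  |[.]oooooo…
23) q1 h= 0  |[o]oooooo…
24) q2 h= 1  |o[o]oooooo…
25) q1 h= 2  |o.[o]oooooo…

1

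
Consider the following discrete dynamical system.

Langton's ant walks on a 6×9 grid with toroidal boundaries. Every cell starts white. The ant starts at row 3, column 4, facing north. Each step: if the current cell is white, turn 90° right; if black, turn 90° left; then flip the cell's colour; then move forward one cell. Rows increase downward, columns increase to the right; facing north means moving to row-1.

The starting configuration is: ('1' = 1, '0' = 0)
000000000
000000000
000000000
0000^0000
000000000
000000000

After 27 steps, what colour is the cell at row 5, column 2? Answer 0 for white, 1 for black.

[0] 000000000
000000000
000000000
0000^0000
000000000
000000000
[1] 000000000
000000000
000000000
00001>000
000000000
000000000
[2] 000000000
000000000
000000000
000011000
00000v000
000000000
[3] 000000000
000000000
000000000
000011000
0000<1000
000000000
[4] 000000000
000000000
000000000
0000^1000
000011000
000000000
[5] 000000000
000000000
000000000
000<01000
000011000
000000000
[6] 000000000
000000000
000^00000
000101000
000011000
000000000
[7] 000000000
000000000
0001>0000
000101000
000011000
000000000
[8] 000000000
000000000
000110000
0001v1000
000011000
000000000
[9] 000000000
000000000
000110000
000<11000
000011000
000000000
[10] 000000000
000000000
000110000
000011000
000v11000
000000000
[11] 000000000
000000000
000110000
000011000
00<111000
000000000
[12] 000000000
000000000
000110000
00^011000
001111000
000000000
[13] 000000000
000000000
000110000
001>11000
001111000
000000000
[14] 000000000
000000000
000110000
001111000
001v11000
000000000
[15] 000000000
000000000
000110000
001111000
0010>1000
000000000
[16] 000000000
000000000
000110000
0011^1000
001001000
000000000
[17] 000000000
000000000
000110000
001<01000
001001000
000000000
[18] 000000000
000000000
000110000
001001000
001v01000
000000000
[19] 000000000
000000000
000110000
001001000
00<101000
000000000
[20] 000000000
000000000
000110000
001001000
000101000
00v000000
[21] 000000000
000000000
000110000
001001000
000101000
0<1000000
[22] 000000000
000000000
000110000
001001000
0^0101000
011000000
[23] 000000000
000000000
000110000
001001000
01>101000
011000000
[24] 000000000
000000000
000110000
001001000
011101000
01v000000
[25] 000000000
000000000
000110000
001001000
011101000
010>00000
[26] 000v00000
000000000
000110000
001001000
011101000
010100000
[27] 00<100000
000000000
000110000
001001000
011101000
010100000

0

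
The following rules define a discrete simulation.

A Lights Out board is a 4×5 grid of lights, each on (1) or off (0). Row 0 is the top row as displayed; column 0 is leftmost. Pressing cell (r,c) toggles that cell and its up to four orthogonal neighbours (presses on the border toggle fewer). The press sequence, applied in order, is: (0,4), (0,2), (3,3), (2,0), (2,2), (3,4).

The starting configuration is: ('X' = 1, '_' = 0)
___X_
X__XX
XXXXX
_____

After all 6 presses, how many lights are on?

step 0: ___X_
X__XX
XXXXX
_____
step 1: ____X
X__X_
XXXXX
_____
step 2: _XXXX
X_XX_
XXXXX
_____
step 3: _XXXX
X_XX_
XXX_X
__XXX
step 4: _XXXX
__XX_
__X_X
X_XXX
step 5: _XXXX
___X_
_X_XX
X__XX
step 6: _XXXX
___X_
_X_X_
X____

8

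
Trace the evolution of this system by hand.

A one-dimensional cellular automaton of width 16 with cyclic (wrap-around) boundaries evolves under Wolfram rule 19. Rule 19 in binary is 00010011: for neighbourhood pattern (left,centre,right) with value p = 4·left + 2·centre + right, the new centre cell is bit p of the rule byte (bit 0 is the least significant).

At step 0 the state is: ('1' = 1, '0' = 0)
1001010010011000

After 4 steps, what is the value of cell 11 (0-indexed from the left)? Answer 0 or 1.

t=0: 1001010010011000
t=1: 0110001101100111
t=2: 0001110000011000
t=3: 1110001111100111
t=4: 0001110000011000

1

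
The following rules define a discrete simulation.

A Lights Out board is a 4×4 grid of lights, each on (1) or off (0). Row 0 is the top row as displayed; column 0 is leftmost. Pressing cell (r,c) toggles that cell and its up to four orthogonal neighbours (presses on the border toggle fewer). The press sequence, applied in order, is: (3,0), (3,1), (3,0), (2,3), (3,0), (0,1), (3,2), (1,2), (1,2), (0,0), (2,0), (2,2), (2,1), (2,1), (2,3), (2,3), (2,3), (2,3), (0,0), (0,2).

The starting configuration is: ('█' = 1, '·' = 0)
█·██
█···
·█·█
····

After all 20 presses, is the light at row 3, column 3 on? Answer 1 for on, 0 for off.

[0] █·██
█···
·█·█
····
[1] █·██
█···
██·█
██··
[2] █·██
█···
█··█
··█·
[3] █·██
█···
···█
███·
[4] █·██
█··█
··█·
████
[5] █·██
█··█
█·█·
··██
[6] ·█·█
██·█
█·█·
··██
[7] ·█·█
██·█
█···
·█··
[8] ·███
█·█·
█·█·
·█··
[9] ·█·█
██·█
█···
·█··
[10] █··█
·█·█
█···
·█··
[11] █··█
██·█
·█··
██··
[12] █··█
████
··██
███·
[13] █··█
█·██
██·█
█·█·
[14] █··█
████
··██
███·
[15] █··█
███·
····
████
[16] █··█
████
··██
███·
[17] █··█
███·
····
████
[18] █··█
████
··██
███·
[19] ·█·█
·███
··██
███·
[20] ··█·
·█·█
··██
███·

0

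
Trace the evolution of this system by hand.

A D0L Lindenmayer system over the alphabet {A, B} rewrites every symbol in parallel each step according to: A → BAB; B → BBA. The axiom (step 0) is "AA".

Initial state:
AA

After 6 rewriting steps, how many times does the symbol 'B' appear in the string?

step 0: AA
step 1: BABBAB
step 2: BBABABBBABBABABBBA
step 3: BBABBABABBBABABBBABBABBABABBBABBABABBBABABBBABBABBABAB
step 4: BBABBABABBBABBABABBBABABBBABBABBABABBBABABBBABBABBABABBBAB…BBBABBABBABABBBABABBBABBABBABABBBABBABABBBABBABABBBABABBBA  (len 162)
step 5: BBABBABABBBABBABABBBABABBBABBABBABABBBABBABABBBABABBBABBAB…BBBABBABBABABBBABBABABBBABABBBABBABBABABBBABABBBABBABBABAB  (len 486)
step 6: BBABBABABBBABBABABBBABABBBABBABBABABBBABBABABBBABABBBABBAB…BBBABBABBABABBBABABBBABBABBABABBBABBABABBBABBABABBBABABBBA  (len 1458)

972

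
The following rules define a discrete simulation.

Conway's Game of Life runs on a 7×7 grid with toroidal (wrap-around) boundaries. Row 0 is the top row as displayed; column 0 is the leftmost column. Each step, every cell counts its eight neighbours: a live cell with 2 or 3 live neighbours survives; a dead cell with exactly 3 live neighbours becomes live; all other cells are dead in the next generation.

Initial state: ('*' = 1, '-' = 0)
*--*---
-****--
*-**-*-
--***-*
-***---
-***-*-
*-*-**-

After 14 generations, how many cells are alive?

2

gen 0: *--*---
-****--
*-**-*-
--***-*
-***---
-***-*-
*-*-**-
gen 1: *----**
*-----*
*----**
*----**
*----*-
*----**
*----*-
gen 2: -*---*-
-*-----
-*-----
-*--*--
-*--*--
**--**-
-*--*--
gen 3: ***----
***----
***----
***----
-****--
******-
-**-*-*
gen 4: ------*
---*--*
---*--*
-------
-----**
------*
----*-*
gen 5: *-----*
*----**
-------
-----**
-----**
*-----*
*-----*
gen 6: -*-----
*----*-
*------
-----**
-------
-------
-*---*-
gen 7: **----*
**----*
*----*-
------*
-------
-------
-------
gen 8: -*----*
-----*-
-*---*-
------*
-------
-------
*------
gen 9: *-----*
*----**
-----**
-------
-------
-------
*------
gen 10: -*---*-
-------
*----*-
-------
-------
-------
*-----*
gen 11: *-----*
------*
-------
-------
-------
-------
*-----*
gen 12: -----*-
*-----*
-------
-------
-------
-------
*-----*
gen 13: -----*-
------*
-------
-------
-------
-------
------*
gen 14: -----**
-------
-------
-------
-------
-------
-------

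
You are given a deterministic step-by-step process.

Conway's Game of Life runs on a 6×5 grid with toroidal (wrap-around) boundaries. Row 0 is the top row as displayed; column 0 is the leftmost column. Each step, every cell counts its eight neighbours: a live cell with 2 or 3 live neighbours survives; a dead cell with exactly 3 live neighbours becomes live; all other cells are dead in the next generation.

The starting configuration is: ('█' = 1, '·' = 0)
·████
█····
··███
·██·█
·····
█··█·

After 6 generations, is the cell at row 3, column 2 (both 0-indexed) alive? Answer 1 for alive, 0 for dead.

0

t=0: ·████
█····
··███
·██·█
·····
█··█·
t=1: ·███·
█····
··█·█
███·█
█████
██·█·
t=2: ···█·
█···█
··█·█
·····
·····
·····
t=3: ····█
█···█
█··██
·····
·····
·····
t=4: █···█
·····
█··█·
····█
·····
·····
t=5: ·····
█····
····█
····█
·····
·····
t=6: ·····
·····
█···█
·····
·····
·····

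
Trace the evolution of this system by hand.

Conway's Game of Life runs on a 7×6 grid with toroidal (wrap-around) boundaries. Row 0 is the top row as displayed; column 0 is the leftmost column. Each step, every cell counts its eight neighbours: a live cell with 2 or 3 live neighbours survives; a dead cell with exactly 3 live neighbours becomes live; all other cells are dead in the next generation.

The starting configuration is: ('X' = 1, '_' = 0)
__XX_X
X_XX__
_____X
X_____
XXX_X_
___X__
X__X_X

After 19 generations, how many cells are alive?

21

step 0: __XX_X
X_XX__
_____X
X_____
XXX_X_
___X__
X__X_X
step 1: _____X
XXXX_X
XX___X
X_____
XXXX_X
___X__
X__X_X
step 2: ___X__
__X___
____X_
____X_
XXXXXX
___X__
X____X
step 3: ______
___X__
___X__
XXX___
XXX__X
___X__
____X_
step 4: ______
______
_X_X__
___X_X
___X_X
XXXXXX
______
step 5: ______
______
__X_X_
X__X__
_X____
XXXX_X
XXXXXX
step 6: XXXXXX
______
___X__
_XXX__
___XXX
______
______
step 7: XXXXXX
XX___X
___X__
______
___XX_
____X_
XXXXXX
step 8: ______
______
X_____
___XX_
___XX_
XX____
______
step 9: ______
______
______
___XXX
__XXXX
______
______
step 10: ______
______
____X_
__X__X
__X__X
___XX_
______
step 11: ______
______
______
___XXX
__X__X
___XX_
______
step 12: ______
______
____X_
___XXX
__X__X
___XX_
______
step 13: ______
______
___XXX
___X_X
__X__X
___XX_
______
step 14: ______
____X_
___X_X
X_XX_X
__X__X
___XX_
______
step 15: ______
____X_
X_XX_X
XXXX_X
XXX__X
___XX_
______
step 16: ______
___XXX
______
______
______
XXXXXX
______
step 17: ____X_
____X_
____X_
______
XXXXXX
XXXXXX
XXXXXX
step 18: XXX___
___XXX
______
XXX___
______
______
______
step 19: XXXXXX
XXXXXX
XXXXXX
_X____
_X____
______
_X____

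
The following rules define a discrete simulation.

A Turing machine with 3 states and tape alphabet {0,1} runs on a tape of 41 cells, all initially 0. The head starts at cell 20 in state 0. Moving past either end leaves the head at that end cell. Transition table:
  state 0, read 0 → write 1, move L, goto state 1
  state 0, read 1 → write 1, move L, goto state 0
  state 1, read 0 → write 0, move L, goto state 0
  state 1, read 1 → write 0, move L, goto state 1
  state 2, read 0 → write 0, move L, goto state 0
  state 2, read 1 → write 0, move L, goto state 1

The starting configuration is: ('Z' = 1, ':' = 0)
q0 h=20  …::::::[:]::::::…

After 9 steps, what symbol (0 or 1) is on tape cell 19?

gen 0: q0 h=20  …::::::[:]::::::…
gen 1: q1 h=19  …::::::[:]Z:::::…
gen 2: q0 h=18  …::::::[:]:Z::::…
gen 3: q1 h=17  …::::::[:]Z:Z:::…
gen 4: q0 h=16  …::::::[:]:Z:Z::…
gen 5: q1 h=15  …::::::[:]Z:Z:Z:…
gen 6: q0 h=14  …::::::[:]:Z:Z:Z…
gen 7: q1 h=13  …::::::[:]Z:Z:Z:…
gen 8: q0 h=12  …::::::[:]:Z:Z:Z…
gen 9: q1 h=11  …::::::[:]Z:Z:Z:…

0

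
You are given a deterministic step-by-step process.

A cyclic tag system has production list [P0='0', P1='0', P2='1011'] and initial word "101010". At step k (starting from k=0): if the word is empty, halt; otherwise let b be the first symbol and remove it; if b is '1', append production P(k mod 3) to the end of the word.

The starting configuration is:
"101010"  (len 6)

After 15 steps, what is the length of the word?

k=0  "101010"  (len 6)
k=1  "010100"  (len 6)
k=2  "10100"  (len 5)
k=3  "01001011"  (len 8)
k=4  "1001011"  (len 7)
k=5  "0010110"  (len 7)
k=6  "010110"  (len 6)
k=7  "10110"  (len 5)
k=8  "01100"  (len 5)
k=9  "1100"  (len 4)
k=10  "1000"  (len 4)
k=11  "0000"  (len 4)
k=12  "000"  (len 3)
k=13  "00"  (len 2)
k=14  "0"  (len 1)
k=15  (halted — word empty)

0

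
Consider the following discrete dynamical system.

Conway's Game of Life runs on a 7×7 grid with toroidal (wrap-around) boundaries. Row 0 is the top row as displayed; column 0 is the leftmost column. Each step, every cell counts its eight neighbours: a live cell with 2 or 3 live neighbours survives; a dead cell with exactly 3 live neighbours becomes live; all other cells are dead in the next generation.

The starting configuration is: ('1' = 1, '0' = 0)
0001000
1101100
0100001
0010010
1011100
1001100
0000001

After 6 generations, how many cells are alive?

2

t=0: 0001000
1101100
0100001
0010010
1011100
1001100
0000001
t=1: 1011100
1101100
0101111
1010111
0010011
1110111
0001100
t=2: 1000010
0000000
0000000
0010000
0010000
1110000
0000000
t=3: 0000000
0000000
0000000
0000000
0011000
0110000
1000001
t=4: 0000000
0000000
0000000
0000000
0111000
1111000
1100000
t=5: 0000000
0000000
0000000
0010000
1001000
0001000
1000000
t=6: 0000000
0000000
0000000
0000000
0011000
0000000
0000000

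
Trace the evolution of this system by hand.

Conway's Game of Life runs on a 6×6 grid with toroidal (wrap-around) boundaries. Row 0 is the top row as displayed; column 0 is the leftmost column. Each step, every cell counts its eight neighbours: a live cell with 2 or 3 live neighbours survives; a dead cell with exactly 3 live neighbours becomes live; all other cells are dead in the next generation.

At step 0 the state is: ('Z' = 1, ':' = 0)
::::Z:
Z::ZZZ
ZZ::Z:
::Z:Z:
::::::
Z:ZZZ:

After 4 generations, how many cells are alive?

8

step 0: ::::Z:
Z::ZZZ
ZZ::Z:
::Z:Z:
::::::
Z:ZZZ:
step 1: ZZZ:::
ZZ:Z::
ZZZ:::
:Z:Z:Z
:ZZ:ZZ
:::ZZZ
step 2: ::::::
:::Z:Z
:::ZZZ
:::Z:Z
:Z::::
::::::
step 3: ::::::
:::Z:Z
Z:ZZ:Z
Z:ZZ:Z
::::::
::::::
step 4: ::::::
Z:ZZ:Z
::::::
Z:ZZ:Z
::::::
::::::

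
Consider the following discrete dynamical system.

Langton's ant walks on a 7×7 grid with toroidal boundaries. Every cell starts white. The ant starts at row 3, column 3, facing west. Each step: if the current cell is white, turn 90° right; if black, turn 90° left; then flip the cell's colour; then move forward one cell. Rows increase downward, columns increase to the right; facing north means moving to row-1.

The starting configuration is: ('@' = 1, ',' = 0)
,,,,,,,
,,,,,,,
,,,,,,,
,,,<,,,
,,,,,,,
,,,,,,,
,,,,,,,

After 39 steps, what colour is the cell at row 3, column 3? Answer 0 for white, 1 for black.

[0] ,,,,,,,
,,,,,,,
,,,,,,,
,,,<,,,
,,,,,,,
,,,,,,,
,,,,,,,
[1] ,,,,,,,
,,,,,,,
,,,^,,,
,,,@,,,
,,,,,,,
,,,,,,,
,,,,,,,
[2] ,,,,,,,
,,,,,,,
,,,@>,,
,,,@,,,
,,,,,,,
,,,,,,,
,,,,,,,
[3] ,,,,,,,
,,,,,,,
,,,@@,,
,,,@v,,
,,,,,,,
,,,,,,,
,,,,,,,
[4] ,,,,,,,
,,,,,,,
,,,@@,,
,,,<@,,
,,,,,,,
,,,,,,,
,,,,,,,
[5] ,,,,,,,
,,,,,,,
,,,@@,,
,,,,@,,
,,,v,,,
,,,,,,,
,,,,,,,
[6] ,,,,,,,
,,,,,,,
,,,@@,,
,,,,@,,
,,<@,,,
,,,,,,,
,,,,,,,
[7] ,,,,,,,
,,,,,,,
,,,@@,,
,,^,@,,
,,@@,,,
,,,,,,,
,,,,,,,
[8] ,,,,,,,
,,,,,,,
,,,@@,,
,,@>@,,
,,@@,,,
,,,,,,,
,,,,,,,
[9] ,,,,,,,
,,,,,,,
,,,@@,,
,,@@@,,
,,@v,,,
,,,,,,,
,,,,,,,
[10] ,,,,,,,
,,,,,,,
,,,@@,,
,,@@@,,
,,@,>,,
,,,,,,,
,,,,,,,
[11] ,,,,,,,
,,,,,,,
,,,@@,,
,,@@@,,
,,@,@,,
,,,,v,,
,,,,,,,
[12] ,,,,,,,
,,,,,,,
,,,@@,,
,,@@@,,
,,@,@,,
,,,<@,,
,,,,,,,
[13] ,,,,,,,
,,,,,,,
,,,@@,,
,,@@@,,
,,@^@,,
,,,@@,,
,,,,,,,
[14] ,,,,,,,
,,,,,,,
,,,@@,,
,,@@@,,
,,@@>,,
,,,@@,,
,,,,,,,
[15] ,,,,,,,
,,,,,,,
,,,@@,,
,,@@^,,
,,@@,,,
,,,@@,,
,,,,,,,
[16] ,,,,,,,
,,,,,,,
,,,@@,,
,,@<,,,
,,@@,,,
,,,@@,,
,,,,,,,
[17] ,,,,,,,
,,,,,,,
,,,@@,,
,,@,,,,
,,@v,,,
,,,@@,,
,,,,,,,
[18] ,,,,,,,
,,,,,,,
,,,@@,,
,,@,,,,
,,@,>,,
,,,@@,,
,,,,,,,
[19] ,,,,,,,
,,,,,,,
,,,@@,,
,,@,,,,
,,@,@,,
,,,@v,,
,,,,,,,
[20] ,,,,,,,
,,,,,,,
,,,@@,,
,,@,,,,
,,@,@,,
,,,@,>,
,,,,,,,
[21] ,,,,,,,
,,,,,,,
,,,@@,,
,,@,,,,
,,@,@,,
,,,@,@,
,,,,,v,
[22] ,,,,,,,
,,,,,,,
,,,@@,,
,,@,,,,
,,@,@,,
,,,@,@,
,,,,<@,
[23] ,,,,,,,
,,,,,,,
,,,@@,,
,,@,,,,
,,@,@,,
,,,@^@,
,,,,@@,
[24] ,,,,,,,
,,,,,,,
,,,@@,,
,,@,,,,
,,@,@,,
,,,@@>,
,,,,@@,
[25] ,,,,,,,
,,,,,,,
,,,@@,,
,,@,,,,
,,@,@^,
,,,@@,,
,,,,@@,
[26] ,,,,,,,
,,,,,,,
,,,@@,,
,,@,,,,
,,@,@@>
,,,@@,,
,,,,@@,
[27] ,,,,,,,
,,,,,,,
,,,@@,,
,,@,,,,
,,@,@@@
,,,@@,v
,,,,@@,
[28] ,,,,,,,
,,,,,,,
,,,@@,,
,,@,,,,
,,@,@@@
,,,@@<@
,,,,@@,
[29] ,,,,,,,
,,,,,,,
,,,@@,,
,,@,,,,
,,@,@^@
,,,@@@@
,,,,@@,
[30] ,,,,,,,
,,,,,,,
,,,@@,,
,,@,,,,
,,@,<,@
,,,@@@@
,,,,@@,
[31] ,,,,,,,
,,,,,,,
,,,@@,,
,,@,,,,
,,@,,,@
,,,@v@@
,,,,@@,
[32] ,,,,,,,
,,,,,,,
,,,@@,,
,,@,,,,
,,@,,,@
,,,@,>@
,,,,@@,
[33] ,,,,,,,
,,,,,,,
,,,@@,,
,,@,,,,
,,@,,^@
,,,@,,@
,,,,@@,
[34] ,,,,,,,
,,,,,,,
,,,@@,,
,,@,,,,
,,@,,@>
,,,@,,@
,,,,@@,
[35] ,,,,,,,
,,,,,,,
,,,@@,,
,,@,,,^
,,@,,@,
,,,@,,@
,,,,@@,
[36] ,,,,,,,
,,,,,,,
,,,@@,,
>,@,,,@
,,@,,@,
,,,@,,@
,,,,@@,
[37] ,,,,,,,
,,,,,,,
,,,@@,,
@,@,,,@
v,@,,@,
,,,@,,@
,,,,@@,
[38] ,,,,,,,
,,,,,,,
,,,@@,,
@,@,,,@
@,@,,@<
,,,@,,@
,,,,@@,
[39] ,,,,,,,
,,,,,,,
,,,@@,,
@,@,,,^
@,@,,@@
,,,@,,@
,,,,@@,

0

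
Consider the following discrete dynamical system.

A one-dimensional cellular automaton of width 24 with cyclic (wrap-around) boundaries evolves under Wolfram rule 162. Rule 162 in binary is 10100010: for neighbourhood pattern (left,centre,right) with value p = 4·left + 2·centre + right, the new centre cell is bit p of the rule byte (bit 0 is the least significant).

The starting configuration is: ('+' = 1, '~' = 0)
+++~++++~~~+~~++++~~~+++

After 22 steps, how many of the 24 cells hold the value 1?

0) +++~++++~~~+~~++++~~~+++
1) ++~+~++~~~+~~+~++~~~+~++
2) +~+~+~~~~+~~+~+~~~~+~+~+
3) ~+~+~~~~+~~+~+~~~~+~+~+~
4) +~+~~~~+~~+~+~~~~+~+~+~~
5) ~+~~~~+~~+~+~~~~+~+~+~~+
6) +~~~~+~~+~+~~~~+~+~+~~+~
7) ~~~~+~~+~+~~~~+~+~+~~+~+
8) ~~~+~~+~+~~~~+~+~+~~+~+~
9) ~~+~~+~+~~~~+~+~+~~+~+~~
10) ~+~~+~+~~~~+~+~+~~+~+~~~
11) +~~+~+~~~~+~+~+~~+~+~~~~
12) ~~+~+~~~~+~+~+~~+~+~~~~+
13) ~+~+~~~~+~+~+~~+~+~~~~+~
14) +~+~~~~+~+~+~~+~+~~~~+~~
15) ~+~~~~+~+~+~~+~+~~~~+~~+
16) +~~~~+~+~+~~+~+~~~~+~~+~
17) ~~~~+~+~+~~+~+~~~~+~~+~+
18) ~~~+~+~+~~+~+~~~~+~~+~+~
19) ~~+~+~+~~+~+~~~~+~~+~+~~
20) ~+~+~+~~+~+~~~~+~~+~+~~~
21) +~+~+~~+~+~~~~+~~+~+~~~~
22) ~+~+~~+~+~~~~+~~+~+~~~~+

8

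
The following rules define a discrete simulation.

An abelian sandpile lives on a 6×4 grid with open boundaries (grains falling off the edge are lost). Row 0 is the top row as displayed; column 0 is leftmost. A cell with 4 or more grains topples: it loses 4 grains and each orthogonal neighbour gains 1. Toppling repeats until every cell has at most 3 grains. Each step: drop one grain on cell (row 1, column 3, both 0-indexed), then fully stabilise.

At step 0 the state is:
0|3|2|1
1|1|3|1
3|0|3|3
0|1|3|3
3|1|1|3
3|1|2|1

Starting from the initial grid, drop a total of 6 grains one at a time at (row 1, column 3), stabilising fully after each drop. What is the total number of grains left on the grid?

44

gen 0: 0|3|2|1
1|1|3|1
3|0|3|3
0|1|3|3
3|1|1|3
3|1|2|1
gen 1: 0|3|2|1
1|1|3|2
3|0|3|3
0|1|3|3
3|1|1|3
3|1|2|1
gen 2: 0|3|2|1
1|1|3|3
3|0|3|3
0|1|3|3
3|1|1|3
3|1|2|1
gen 3: 0|3|3|2
1|2|1|2
3|1|2|2
0|2|1|2
3|1|3|0
3|1|2|2
gen 4: 0|3|3|2
1|2|1|3
3|1|2|2
0|2|1|2
3|1|3|0
3|1|2|2
gen 5: 0|3|3|3
1|2|2|0
3|1|2|3
0|2|1|2
3|1|3|0
3|1|2|2
gen 6: 0|3|3|3
1|2|2|1
3|1|2|3
0|2|1|2
3|1|3|0
3|1|2|2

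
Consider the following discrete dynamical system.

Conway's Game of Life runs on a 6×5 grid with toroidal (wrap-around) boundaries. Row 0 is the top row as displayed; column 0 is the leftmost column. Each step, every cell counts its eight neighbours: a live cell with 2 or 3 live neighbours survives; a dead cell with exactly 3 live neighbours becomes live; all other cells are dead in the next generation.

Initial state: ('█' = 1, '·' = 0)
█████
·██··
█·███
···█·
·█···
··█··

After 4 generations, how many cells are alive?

0) █████
·██··
█·███
···█·
·█···
··█··
1) █···█
·····
█···█
██·█·
··█··
····█
2) █···█
·····
██··█
████·
█████
█··██
3) █··█·
·█···
···██
·····
·····
·····
4) ·····
█·██·
·····
·····
·····
·····

3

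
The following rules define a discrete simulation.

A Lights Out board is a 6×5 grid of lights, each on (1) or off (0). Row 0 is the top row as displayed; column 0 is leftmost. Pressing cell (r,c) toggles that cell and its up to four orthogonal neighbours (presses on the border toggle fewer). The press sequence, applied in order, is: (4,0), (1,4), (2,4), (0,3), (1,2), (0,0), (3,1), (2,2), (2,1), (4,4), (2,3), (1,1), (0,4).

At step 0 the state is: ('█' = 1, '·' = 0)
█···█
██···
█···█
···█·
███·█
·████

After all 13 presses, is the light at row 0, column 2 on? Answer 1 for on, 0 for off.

0

t=0: █···█
██···
█···█
···█·
███·█
·████
t=1: █···█
██···
█···█
█··█·
··█·█
█████
t=2: █····
██·██
█····
█··█·
··█·█
█████
t=3: █····
██·█·
█··██
█··██
··█·█
█████
t=4: █·███
██···
█··██
█··██
··█·█
█████
t=5: █··██
█·██·
█·███
█··██
··█·█
█████
t=6: ·█·██
··██·
█·███
█··██
··█·█
█████
t=7: ·█·██
··██·
█████
·████
·██·█
█████
t=8: ·█·██
···█·
█···█
·█·██
·██·█
█████
t=9: ·█·██
·█·█·
·██·█
···██
·██·█
█████
t=10: ·█·██
·█·█·
·██·█
···█·
·███·
████·
t=11: ·█·██
·█···
·█·█·
·····
·███·
████·
t=12: ···██
█·█··
···█·
·····
·███·
████·
t=13: ·····
█·█·█
···█·
·····
·███·
████·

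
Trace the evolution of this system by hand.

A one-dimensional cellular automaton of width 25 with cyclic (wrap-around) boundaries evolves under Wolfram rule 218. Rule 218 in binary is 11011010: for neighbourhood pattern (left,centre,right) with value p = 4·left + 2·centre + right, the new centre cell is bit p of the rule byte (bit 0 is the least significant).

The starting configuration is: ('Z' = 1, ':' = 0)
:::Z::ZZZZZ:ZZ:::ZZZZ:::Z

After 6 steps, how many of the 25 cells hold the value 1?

22

0) :::Z::ZZZZZ:ZZ:::ZZZZ:::Z
1) Z:Z:ZZZZZZZ:ZZZ:ZZZZZZ:Z:
2) ::::ZZZZZZZ:ZZZ:ZZZZZZ:::
3) :::ZZZZZZZZ:ZZZ:ZZZZZZZ::
4) ::ZZZZZZZZZ:ZZZ:ZZZZZZZZ:
5) :ZZZZZZZZZZ:ZZZ:ZZZZZZZZZ
6) :ZZZZZZZZZZ:ZZZ:ZZZZZZZZZ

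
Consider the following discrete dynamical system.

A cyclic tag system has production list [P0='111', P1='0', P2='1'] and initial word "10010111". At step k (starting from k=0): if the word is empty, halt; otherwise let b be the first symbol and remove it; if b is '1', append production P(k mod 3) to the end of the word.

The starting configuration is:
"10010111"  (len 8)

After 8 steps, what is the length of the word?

11

t=0: "10010111"  (len 8)
t=1: "0010111111"  (len 10)
t=2: "010111111"  (len 9)
t=3: "10111111"  (len 8)
t=4: "0111111111"  (len 10)
t=5: "111111111"  (len 9)
t=6: "111111111"  (len 9)
t=7: "11111111111"  (len 11)
t=8: "11111111110"  (len 11)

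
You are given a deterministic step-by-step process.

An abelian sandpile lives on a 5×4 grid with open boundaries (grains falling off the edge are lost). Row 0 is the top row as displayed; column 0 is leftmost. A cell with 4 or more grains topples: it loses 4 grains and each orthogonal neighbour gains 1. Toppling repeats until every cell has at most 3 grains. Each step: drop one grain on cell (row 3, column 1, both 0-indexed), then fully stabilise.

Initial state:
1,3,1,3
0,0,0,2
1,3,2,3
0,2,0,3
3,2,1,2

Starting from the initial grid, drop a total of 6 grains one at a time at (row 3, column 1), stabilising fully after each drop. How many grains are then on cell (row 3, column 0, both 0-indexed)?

3

[0] 1,3,1,3
0,0,0,2
1,3,2,3
0,2,0,3
3,2,1,2
[1] 1,3,1,3
0,0,0,2
1,3,2,3
0,3,0,3
3,2,1,2
[2] 1,3,1,3
0,1,0,2
2,0,3,3
1,1,1,3
3,3,1,2
[3] 1,3,1,3
0,1,0,2
2,0,3,3
1,2,1,3
3,3,1,2
[4] 1,3,1,3
0,1,0,2
2,0,3,3
1,3,1,3
3,3,1,2
[5] 1,3,1,3
0,1,0,2
2,1,3,3
3,1,2,3
0,1,2,2
[6] 1,3,1,3
0,1,0,2
2,1,3,3
3,2,2,3
0,1,2,2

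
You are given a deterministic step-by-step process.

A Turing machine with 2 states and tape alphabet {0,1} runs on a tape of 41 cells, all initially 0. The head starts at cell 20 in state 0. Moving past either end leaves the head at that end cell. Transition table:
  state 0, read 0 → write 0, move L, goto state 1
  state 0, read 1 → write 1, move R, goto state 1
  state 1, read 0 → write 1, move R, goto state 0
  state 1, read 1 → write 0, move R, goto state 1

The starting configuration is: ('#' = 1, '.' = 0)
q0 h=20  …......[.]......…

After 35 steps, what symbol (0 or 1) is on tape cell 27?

k=0  q0 h=20  …......[.]......…
k=1  q1 h=19  …......[.]......…
k=2  q0 h=20  ….....#[.]......…
k=3  q1 h=19  …......[#]......…
k=4  q1 h=20  …......[.]......…
k=5  q0 h=21  ….....#[.]......…
k=6  q1 h=20  …......[#]......…
k=7  q1 h=21  …......[.]......…
k=8  q0 h=22  ….....#[.]......…
k=9  q1 h=21  …......[#]......…
k=10  q1 h=22  …......[.]......…
k=11  q0 h=23  ….....#[.]......…
k=12  q1 h=22  …......[#]......…
k=13  q1 h=23  …......[.]......…
k=14  q0 h=24  ….....#[.]......…
k=15  q1 h=23  …......[#]......…
k=16  q1 h=24  …......[.]......…
k=17  q0 h=25  ….....#[.]......…
k=18  q1 h=24  …......[#]......…
k=19  q1 h=25  …......[.]......…
k=20  q0 h=26  ….....#[.]......…
k=21  q1 h=25  …......[#]......…
k=22  q1 h=26  …......[.]......…
k=23  q0 h=27  ….....#[.]......…
k=24  q1 h=26  …......[#]......…
k=25  q1 h=27  …......[.]......…
k=26  q0 h=28  ….....#[.]......…
k=27  q1 h=27  …......[#]......…
k=28  q1 h=28  …......[.]......…
k=29  q0 h=29  ….....#[.]......…
k=30  q1 h=28  …......[#]......…
k=31  q1 h=29  …......[.]......…
k=32  q0 h=30  ….....#[.]......…
k=33  q1 h=29  …......[#]......…
k=34  q1 h=30  …......[.]......…
k=35  q0 h=31  ….....#[.]......…

0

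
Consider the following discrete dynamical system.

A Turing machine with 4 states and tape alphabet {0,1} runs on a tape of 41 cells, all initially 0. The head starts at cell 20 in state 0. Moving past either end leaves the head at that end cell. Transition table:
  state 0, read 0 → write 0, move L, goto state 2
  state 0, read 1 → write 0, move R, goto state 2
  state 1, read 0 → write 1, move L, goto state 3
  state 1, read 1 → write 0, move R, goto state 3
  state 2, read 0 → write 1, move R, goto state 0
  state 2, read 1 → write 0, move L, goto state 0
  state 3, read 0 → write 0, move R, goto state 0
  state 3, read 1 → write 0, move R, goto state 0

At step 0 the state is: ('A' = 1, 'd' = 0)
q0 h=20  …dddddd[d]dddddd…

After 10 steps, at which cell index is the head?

0) q0 h=20  …dddddd[d]dddddd…
1) q2 h=19  …dddddd[d]dddddd…
2) q0 h=20  …dddddA[d]dddddd…
3) q2 h=19  …dddddd[A]dddddd…
4) q0 h=18  …dddddd[d]dddddd…
5) q2 h=17  …dddddd[d]dddddd…
6) q0 h=18  …dddddA[d]dddddd…
7) q2 h=17  …dddddd[A]dddddd…
8) q0 h=16  …dddddd[d]dddddd…
9) q2 h=15  …dddddd[d]dddddd…
10) q0 h=16  …dddddA[d]dddddd…

16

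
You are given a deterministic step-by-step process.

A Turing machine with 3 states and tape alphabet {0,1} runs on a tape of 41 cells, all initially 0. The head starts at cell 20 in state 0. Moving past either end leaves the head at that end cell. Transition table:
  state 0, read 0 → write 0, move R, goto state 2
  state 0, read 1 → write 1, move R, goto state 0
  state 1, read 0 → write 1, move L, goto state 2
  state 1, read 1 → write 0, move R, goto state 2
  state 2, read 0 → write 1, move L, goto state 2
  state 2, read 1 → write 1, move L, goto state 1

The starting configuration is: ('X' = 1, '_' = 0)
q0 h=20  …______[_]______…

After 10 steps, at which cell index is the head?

12

k=0  q0 h=20  …______[_]______…
k=1  q2 h=21  …______[_]______…
k=2  q2 h=20  …______[_]X_____…
k=3  q2 h=19  …______[_]XX____…
k=4  q2 h=18  …______[_]XXX___…
k=5  q2 h=17  …______[_]XXXX__…
k=6  q2 h=16  …______[_]XXXXX_…
k=7  q2 h=15  …______[_]XXXXXX…
k=8  q2 h=14  …______[_]XXXXXX…
k=9  q2 h=13  …______[_]XXXXXX…
k=10  q2 h=12  …______[_]XXXXXX…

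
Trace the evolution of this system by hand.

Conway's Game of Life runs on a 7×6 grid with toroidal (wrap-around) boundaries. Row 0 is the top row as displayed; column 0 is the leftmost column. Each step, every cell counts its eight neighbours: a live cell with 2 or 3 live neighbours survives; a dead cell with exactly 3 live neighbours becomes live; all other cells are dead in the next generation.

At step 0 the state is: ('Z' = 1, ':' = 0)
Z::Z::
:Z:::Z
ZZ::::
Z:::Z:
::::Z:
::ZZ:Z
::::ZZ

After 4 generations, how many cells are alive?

8

t=0: Z::Z::
:Z:::Z
ZZ::::
Z:::Z:
::::Z:
::ZZ:Z
::::ZZ
t=1: Z:::::
:ZZ::Z
:Z::::
ZZ::::
::::Z:
:::Z:Z
Z:Z::Z
t=2: ::Z:::
:ZZ:::
::::::
ZZ::::
Z:::ZZ
Z::Z:Z
ZZ::ZZ
t=3: ::ZZ:Z
:ZZ:::
Z:Z:::
ZZ::::
::::Z:
:::Z::
:ZZZZ:
t=4: Z:::::
Z:::::
Z:Z:::
ZZ:::Z
::::::
::::::
:Z::::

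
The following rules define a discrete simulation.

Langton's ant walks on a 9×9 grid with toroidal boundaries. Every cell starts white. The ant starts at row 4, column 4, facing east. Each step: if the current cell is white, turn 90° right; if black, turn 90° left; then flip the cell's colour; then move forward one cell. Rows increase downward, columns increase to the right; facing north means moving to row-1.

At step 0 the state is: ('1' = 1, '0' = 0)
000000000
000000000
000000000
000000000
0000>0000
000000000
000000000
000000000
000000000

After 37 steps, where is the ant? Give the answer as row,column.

[0] 000000000
000000000
000000000
000000000
0000>0000
000000000
000000000
000000000
000000000
[1] 000000000
000000000
000000000
000000000
000010000
0000v0000
000000000
000000000
000000000
[2] 000000000
000000000
000000000
000000000
000010000
000<10000
000000000
000000000
000000000
[3] 000000000
000000000
000000000
000000000
000^10000
000110000
000000000
000000000
000000000
[4] 000000000
000000000
000000000
000000000
0001>0000
000110000
000000000
000000000
000000000
[5] 000000000
000000000
000000000
0000^0000
000100000
000110000
000000000
000000000
000000000
[6] 000000000
000000000
000000000
00001>000
000100000
000110000
000000000
000000000
000000000
[7] 000000000
000000000
000000000
000011000
00010v000
000110000
000000000
000000000
000000000
[8] 000000000
000000000
000000000
000011000
0001<1000
000110000
000000000
000000000
000000000
[9] 000000000
000000000
000000000
0000^1000
000111000
000110000
000000000
000000000
000000000
[10] 000000000
000000000
000000000
000<01000
000111000
000110000
000000000
000000000
000000000
[11] 000000000
000000000
000^00000
000101000
000111000
000110000
000000000
000000000
000000000
[12] 000000000
000000000
0001>0000
000101000
000111000
000110000
000000000
000000000
000000000
[13] 000000000
000000000
000110000
0001v1000
000111000
000110000
000000000
000000000
000000000
[14] 000000000
000000000
000110000
000<11000
000111000
000110000
000000000
000000000
000000000
[15] 000000000
000000000
000110000
000011000
000v11000
000110000
000000000
000000000
000000000
[16] 000000000
000000000
000110000
000011000
0000>1000
000110000
000000000
000000000
000000000
[17] 000000000
000000000
000110000
0000^1000
000001000
000110000
000000000
000000000
000000000
[18] 000000000
000000000
000110000
000<01000
000001000
000110000
000000000
000000000
000000000
[19] 000000000
000000000
000^10000
000101000
000001000
000110000
000000000
000000000
000000000
[20] 000000000
000000000
00<010000
000101000
000001000
000110000
000000000
000000000
000000000
[21] 000000000
00^000000
001010000
000101000
000001000
000110000
000000000
000000000
000000000
[22] 000000000
001>00000
001010000
000101000
000001000
000110000
000000000
000000000
000000000
[23] 000000000
001100000
001v10000
000101000
000001000
000110000
000000000
000000000
000000000
[24] 000000000
001100000
00<110000
000101000
000001000
000110000
000000000
000000000
000000000
[25] 000000000
001100000
000110000
00v101000
000001000
000110000
000000000
000000000
000000000
[26] 000000000
001100000
000110000
0<1101000
000001000
000110000
000000000
000000000
000000000
[27] 000000000
001100000
0^0110000
011101000
000001000
000110000
000000000
000000000
000000000
[28] 000000000
001100000
01>110000
011101000
000001000
000110000
000000000
000000000
000000000
[29] 000000000
001100000
011110000
01v101000
000001000
000110000
000000000
000000000
000000000
[30] 000000000
001100000
011110000
010>01000
000001000
000110000
000000000
000000000
000000000
[31] 000000000
001100000
011^10000
010001000
000001000
000110000
000000000
000000000
000000000
[32] 000000000
001100000
01<010000
010001000
000001000
000110000
000000000
000000000
000000000
[33] 000000000
001100000
010010000
01v001000
000001000
000110000
000000000
000000000
000000000
[34] 000000000
001100000
010010000
0<1001000
000001000
000110000
000000000
000000000
000000000
[35] 000000000
001100000
010010000
001001000
0v0001000
000110000
000000000
000000000
000000000
[36] 000000000
001100000
010010000
001001000
<10001000
000110000
000000000
000000000
000000000
[37] 000000000
001100000
010010000
^01001000
110001000
000110000
000000000
000000000
000000000

3,0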